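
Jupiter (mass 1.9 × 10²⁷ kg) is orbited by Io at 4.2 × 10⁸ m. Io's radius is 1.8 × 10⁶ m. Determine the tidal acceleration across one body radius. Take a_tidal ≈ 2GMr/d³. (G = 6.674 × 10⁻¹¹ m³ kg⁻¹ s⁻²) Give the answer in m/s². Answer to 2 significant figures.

6.2 × 10⁻³ m/s²

a_tidal = 2GMr/d³
        = 2 × (6.674 × 10⁻¹¹) × (1.9 × 10²⁷) × (1.8 × 10⁶) / (4.2 × 10⁸)³
        = 6.2 × 10⁻³ m/s²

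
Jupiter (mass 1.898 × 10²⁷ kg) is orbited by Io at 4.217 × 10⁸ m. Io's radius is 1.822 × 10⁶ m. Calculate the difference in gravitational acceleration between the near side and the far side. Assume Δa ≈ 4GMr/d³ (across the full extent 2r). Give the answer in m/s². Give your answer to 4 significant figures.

1.231 × 10⁻² m/s²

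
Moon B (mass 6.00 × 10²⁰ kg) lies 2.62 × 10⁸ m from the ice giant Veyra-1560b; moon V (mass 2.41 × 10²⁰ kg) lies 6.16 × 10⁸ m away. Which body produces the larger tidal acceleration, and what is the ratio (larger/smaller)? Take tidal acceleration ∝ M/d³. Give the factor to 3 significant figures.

Moon B, by a factor of ≈ 32.4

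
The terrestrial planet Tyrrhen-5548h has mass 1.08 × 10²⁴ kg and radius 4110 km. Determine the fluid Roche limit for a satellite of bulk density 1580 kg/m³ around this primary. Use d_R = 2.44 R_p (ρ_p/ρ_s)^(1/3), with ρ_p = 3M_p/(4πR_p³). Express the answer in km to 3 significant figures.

13300 km

ρ_p = 3M_p/(4πR_p³) = 3 × (1.08 × 10²⁴) / (4π × (4.11 × 10⁶ m)³) = 3710 kg/m³
d_R = 2.44 × 4110 km × (3710/1580)^(1/3)
    = 13300 km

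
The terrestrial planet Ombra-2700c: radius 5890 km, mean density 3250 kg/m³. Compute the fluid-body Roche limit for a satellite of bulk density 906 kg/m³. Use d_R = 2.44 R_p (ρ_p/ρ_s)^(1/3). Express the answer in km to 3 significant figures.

22000 km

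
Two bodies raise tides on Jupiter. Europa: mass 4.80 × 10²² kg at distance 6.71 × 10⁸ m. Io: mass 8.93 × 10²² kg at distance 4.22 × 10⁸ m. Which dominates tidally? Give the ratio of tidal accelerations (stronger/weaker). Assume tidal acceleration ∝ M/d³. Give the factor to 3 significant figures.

Compare M/d³ for the two perturbers:
Europa: (4.80 × 10²²) / (6.71 × 10⁸)³ = 1.589 × 10⁻⁴
Io: (8.93 × 10²²) / (4.22 × 10⁸)³ = 1.188 × 10⁻³
Ratio (larger/smaller) = 7.48

Io, by a factor of ≈ 7.48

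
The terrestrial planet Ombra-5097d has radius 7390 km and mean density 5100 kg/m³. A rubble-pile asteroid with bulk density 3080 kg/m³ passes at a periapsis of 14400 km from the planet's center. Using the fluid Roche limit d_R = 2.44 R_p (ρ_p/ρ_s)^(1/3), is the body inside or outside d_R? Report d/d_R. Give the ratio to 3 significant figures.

inside; d/d_R ≈ 0.675

d_R = 2.44 × (7390 km) × (5100/3080)^(1/3) = 21330 km
d/d_R = (14400) / (21330) = 0.675
Since d/d_R < 1, the body is inside the Roche limit.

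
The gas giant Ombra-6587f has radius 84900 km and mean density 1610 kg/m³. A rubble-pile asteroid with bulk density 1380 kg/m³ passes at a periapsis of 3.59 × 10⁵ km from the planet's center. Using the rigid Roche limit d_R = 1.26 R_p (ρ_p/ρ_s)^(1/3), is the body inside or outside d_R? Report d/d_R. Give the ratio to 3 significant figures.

outside; d/d_R ≈ 3.19

d_R = 1.26 × (84900 km) × (1610/1380)^(1/3) = 1.126 × 10⁵ km
d/d_R = (3.59 × 10⁵) / (1.126 × 10⁵) = 3.19
Since d/d_R > 1, the body is outside the Roche limit.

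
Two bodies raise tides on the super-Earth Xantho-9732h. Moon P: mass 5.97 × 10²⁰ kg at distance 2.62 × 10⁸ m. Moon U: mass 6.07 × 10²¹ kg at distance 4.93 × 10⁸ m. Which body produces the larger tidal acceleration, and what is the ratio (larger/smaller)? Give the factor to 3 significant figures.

Tidal stretch scales as M/d³; compute that for each body.
Moon P: (5.97 × 10²⁰) / (2.62 × 10⁸)³ = 3.319 × 10⁻⁵
Moon U: (6.07 × 10²¹) / (4.93 × 10⁸)³ = 5.066 × 10⁻⁵
Ratio (larger/smaller) = 1.53

Moon U, by a factor of ≈ 1.53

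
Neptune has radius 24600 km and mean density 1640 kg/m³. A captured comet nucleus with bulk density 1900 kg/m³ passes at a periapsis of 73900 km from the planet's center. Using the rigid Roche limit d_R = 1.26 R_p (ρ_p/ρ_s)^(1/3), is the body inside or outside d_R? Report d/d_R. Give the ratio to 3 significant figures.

outside; d/d_R ≈ 2.50

d_R = 1.26 × (24600 km) × (1640/1900)^(1/3) = 29510 km
d/d_R = (73900) / (29510) = 2.50
Since d/d_R > 1, the body is outside the Roche limit.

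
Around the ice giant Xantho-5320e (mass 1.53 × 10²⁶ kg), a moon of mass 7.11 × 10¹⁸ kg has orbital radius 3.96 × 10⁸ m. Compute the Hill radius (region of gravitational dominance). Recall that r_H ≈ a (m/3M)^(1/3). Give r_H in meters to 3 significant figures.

9.87 × 10⁵ m

r_H ≈ a (m/3M)^(1/3)
    = (3.96 × 10⁸) × (7.11 × 10¹⁸ / (3 × 1.53 × 10²⁶))^(1/3)
    = 9.87 × 10⁵ m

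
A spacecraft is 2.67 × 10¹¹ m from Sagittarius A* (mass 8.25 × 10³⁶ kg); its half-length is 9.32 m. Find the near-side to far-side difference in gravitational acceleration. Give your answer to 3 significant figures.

1.08 × 10⁻⁶ m/s²

Δg = 4GMr/d³
   = 4 × (6.674 × 10⁻¹¹) × (8.25 × 10³⁶) × (9.32) / (2.67 × 10¹¹)³
   = 1.08 × 10⁻⁶ m/s²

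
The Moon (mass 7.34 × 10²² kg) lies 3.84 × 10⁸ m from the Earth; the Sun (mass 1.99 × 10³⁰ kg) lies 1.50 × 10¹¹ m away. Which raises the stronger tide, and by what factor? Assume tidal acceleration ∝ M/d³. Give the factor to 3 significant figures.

The Moon, by a factor of ≈ 2.20

Tidal acceleration ∝ M/d³, so compare M/d³ for each.
The Moon: (7.34 × 10²²) / (3.84 × 10⁸)³ = 1.296 × 10⁻³
The Sun: (1.99 × 10³⁰) / (1.50 × 10¹¹)³ = 5.896 × 10⁻⁴
Ratio (larger/smaller) = 2.20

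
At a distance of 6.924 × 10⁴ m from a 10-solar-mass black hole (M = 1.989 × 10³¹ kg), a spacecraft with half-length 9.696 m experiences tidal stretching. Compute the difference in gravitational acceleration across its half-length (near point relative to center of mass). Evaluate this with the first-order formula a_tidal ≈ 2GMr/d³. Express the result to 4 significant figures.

Differencing GM/(d−r)² and GM/d² to first order in r/d gives 2GMr/d³.
a_tidal = 2GMr/d³
        = 2 × (6.674 × 10⁻¹¹) × (1.989 × 10³¹) × (9.696) / (6.924 × 10⁴)³
        = 7.755 × 10⁷ m/s²

7.755 × 10⁷ m/s²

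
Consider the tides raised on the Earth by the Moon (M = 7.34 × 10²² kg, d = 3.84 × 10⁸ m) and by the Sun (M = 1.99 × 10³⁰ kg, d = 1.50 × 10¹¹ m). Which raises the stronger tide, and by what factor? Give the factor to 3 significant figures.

The tide-raising term goes as M/d³ (the gradient of a 1/d² field).
The Moon: (7.34 × 10²²) / (3.84 × 10⁸)³ = 1.296 × 10⁻³
The Sun: (1.99 × 10³⁰) / (1.50 × 10¹¹)³ = 5.896 × 10⁻⁴
Ratio (larger/smaller) = 2.20

The Moon, by a factor of ≈ 2.20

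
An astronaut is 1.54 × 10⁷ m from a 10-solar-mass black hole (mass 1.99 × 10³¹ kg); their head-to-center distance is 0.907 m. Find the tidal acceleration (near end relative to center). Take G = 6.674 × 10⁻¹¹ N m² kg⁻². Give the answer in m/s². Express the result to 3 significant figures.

Δg = 2GMr/d³
   = 2 × (6.674 × 10⁻¹¹) × (1.99 × 10³¹) × (0.907) / (1.54 × 10⁷)³
   = 6.60 × 10⁻¹ m/s²

6.60 × 10⁻¹ m/s²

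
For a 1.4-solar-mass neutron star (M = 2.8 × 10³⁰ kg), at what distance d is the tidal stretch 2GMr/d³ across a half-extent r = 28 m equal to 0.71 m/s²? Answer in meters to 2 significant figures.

2.5 × 10⁷ m

2GMr/d³ = a_tidal  ⇒  d = (2GMr / a_tidal)^(1/3)
d = (2 × 6.674×10⁻¹¹ × (2.8 × 10³⁰) × (28) / (0.71))^(1/3)
  = 2.5 × 10⁷ m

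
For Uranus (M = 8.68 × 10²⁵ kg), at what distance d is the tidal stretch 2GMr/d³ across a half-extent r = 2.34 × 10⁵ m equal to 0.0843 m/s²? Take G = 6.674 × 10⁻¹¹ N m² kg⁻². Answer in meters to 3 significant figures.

2GMr/d³ = a_tidal  ⇒  d = (2GMr / a_tidal)^(1/3)
d = (2 × 6.674×10⁻¹¹ × (8.68 × 10²⁵) × (2.34 × 10⁵) / (0.0843))^(1/3)
  = 3.18 × 10⁷ m

3.18 × 10⁷ m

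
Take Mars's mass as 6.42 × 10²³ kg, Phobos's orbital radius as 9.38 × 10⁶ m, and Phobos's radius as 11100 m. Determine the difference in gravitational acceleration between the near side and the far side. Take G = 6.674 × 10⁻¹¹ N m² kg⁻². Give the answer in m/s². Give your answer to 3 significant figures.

2.31 × 10⁻³ m/s²

Differencing GM/(d−r)² and GM/(d+r)² to first order in r/d gives 4GMr/d³.
a_tidal = 4GMr/d³
        = 4 × (6.674 × 10⁻¹¹) × (6.42 × 10²³) × (11100) / (9.38 × 10⁶)³
        = 2.31 × 10⁻³ m/s²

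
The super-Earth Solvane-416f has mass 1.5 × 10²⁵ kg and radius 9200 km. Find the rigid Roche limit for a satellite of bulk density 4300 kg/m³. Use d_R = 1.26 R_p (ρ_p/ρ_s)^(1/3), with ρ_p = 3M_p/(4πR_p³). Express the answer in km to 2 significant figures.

ρ_p = 3M_p/(4πR_p³) = 3 × (1.5 × 10²⁵) / (4π × (9.2 × 10⁶ m)³) = 4600 kg/m³
d_R = 1.26 × 9200 km × (4600/4300)^(1/3)
    = 12000 km

12000 km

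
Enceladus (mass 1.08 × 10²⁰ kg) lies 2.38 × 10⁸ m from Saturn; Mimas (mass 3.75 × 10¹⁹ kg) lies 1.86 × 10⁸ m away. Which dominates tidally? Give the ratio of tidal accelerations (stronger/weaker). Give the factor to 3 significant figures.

Enceladus, by a factor of ≈ 1.37

The tide-raising term goes as M/d³ (the gradient of a 1/d² field).
Enceladus: (1.08 × 10²⁰) / (2.38 × 10⁸)³ = 8.011 × 10⁻⁶
Mimas: (3.75 × 10¹⁹) / (1.86 × 10⁸)³ = 5.828 × 10⁻⁶
Ratio (larger/smaller) = 1.37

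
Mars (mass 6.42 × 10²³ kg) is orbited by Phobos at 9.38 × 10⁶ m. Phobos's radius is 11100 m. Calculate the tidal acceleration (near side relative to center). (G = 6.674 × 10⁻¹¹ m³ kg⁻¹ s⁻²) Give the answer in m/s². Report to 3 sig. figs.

1.15 × 10⁻³ m/s²

Δg = 2GMr/d³
   = 2 × (6.674 × 10⁻¹¹) × (6.42 × 10²³) × (11100) / (9.38 × 10⁶)³
   = 1.15 × 10⁻³ m/s²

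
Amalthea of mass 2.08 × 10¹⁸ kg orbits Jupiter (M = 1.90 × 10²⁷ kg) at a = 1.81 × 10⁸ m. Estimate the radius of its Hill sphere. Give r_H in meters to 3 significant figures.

r_H ≈ a (m/3M)^(1/3)
    = (1.81 × 10⁸) × (2.08 × 10¹⁸ / (3 × 1.90 × 10²⁷))^(1/3)
    = 1.29 × 10⁵ m

1.29 × 10⁵ m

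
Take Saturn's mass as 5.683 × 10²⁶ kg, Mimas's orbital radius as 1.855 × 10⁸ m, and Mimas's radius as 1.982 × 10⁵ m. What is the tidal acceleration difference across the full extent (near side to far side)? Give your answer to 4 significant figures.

4.711 × 10⁻³ m/s²

a_tidal = 4GMr/d³
        = 4 × (6.674 × 10⁻¹¹) × (5.683 × 10²⁶) × (1.982 × 10⁵) / (1.855 × 10⁸)³
        = 4.711 × 10⁻³ m/s²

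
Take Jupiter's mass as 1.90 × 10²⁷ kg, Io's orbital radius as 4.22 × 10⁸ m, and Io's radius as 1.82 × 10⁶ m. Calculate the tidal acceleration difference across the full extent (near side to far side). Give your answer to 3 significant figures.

a_tidal = 4GMr/d³
        = 4 × (6.674 × 10⁻¹¹) × (1.90 × 10²⁷) × (1.82 × 10⁶) / (4.22 × 10⁸)³
        = 1.23 × 10⁻² m/s²

1.23 × 10⁻² m/s²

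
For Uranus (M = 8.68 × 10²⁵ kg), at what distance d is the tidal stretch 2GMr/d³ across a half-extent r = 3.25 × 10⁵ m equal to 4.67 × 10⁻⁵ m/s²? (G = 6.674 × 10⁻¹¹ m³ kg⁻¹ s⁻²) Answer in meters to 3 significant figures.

4.32 × 10⁸ m

2GMr/d³ = a_tidal  ⇒  d = (2GMr / a_tidal)^(1/3)
d = (2 × 6.674×10⁻¹¹ × (8.68 × 10²⁵) × (3.25 × 10⁵) / (4.67 × 10⁻⁵))^(1/3)
  = 4.32 × 10⁸ m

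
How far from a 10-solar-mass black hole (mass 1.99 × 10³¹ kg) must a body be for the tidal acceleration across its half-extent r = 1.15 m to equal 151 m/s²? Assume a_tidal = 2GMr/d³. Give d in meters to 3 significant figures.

2.72 × 10⁶ m

2GMr/d³ = a_tidal  ⇒  d = (2GMr / a_tidal)^(1/3)
d = (2 × 6.674×10⁻¹¹ × (1.99 × 10³¹) × (1.15) / (151))^(1/3)
  = 2.72 × 10⁶ m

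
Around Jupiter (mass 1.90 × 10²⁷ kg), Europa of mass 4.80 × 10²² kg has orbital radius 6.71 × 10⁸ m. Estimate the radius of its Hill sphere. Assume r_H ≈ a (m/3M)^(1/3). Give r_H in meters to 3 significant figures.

r_H ≈ a (m/3M)^(1/3)
    = (6.71 × 10⁸) × (4.80 × 10²² / (3 × 1.90 × 10²⁷))^(1/3)
    = 1.37 × 10⁷ m

1.37 × 10⁷ m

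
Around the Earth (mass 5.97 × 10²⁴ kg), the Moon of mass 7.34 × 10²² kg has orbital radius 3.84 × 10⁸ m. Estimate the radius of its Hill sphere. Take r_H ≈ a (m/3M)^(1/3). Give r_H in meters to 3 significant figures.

6.15 × 10⁷ m

r_H ≈ a (m/3M)^(1/3)
    = (3.84 × 10⁸) × (7.34 × 10²² / (3 × 5.97 × 10²⁴))^(1/3)
    = 6.15 × 10⁷ m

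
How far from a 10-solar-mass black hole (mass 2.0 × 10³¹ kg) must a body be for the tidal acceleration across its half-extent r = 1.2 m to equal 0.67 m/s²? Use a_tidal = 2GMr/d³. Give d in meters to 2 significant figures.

1.7 × 10⁷ m

2GMr/d³ = a_tidal  ⇒  d = (2GMr / a_tidal)^(1/3)
d = (2 × 6.674×10⁻¹¹ × (2.0 × 10³¹) × (1.2) / (0.67))^(1/3)
  = 1.7 × 10⁷ m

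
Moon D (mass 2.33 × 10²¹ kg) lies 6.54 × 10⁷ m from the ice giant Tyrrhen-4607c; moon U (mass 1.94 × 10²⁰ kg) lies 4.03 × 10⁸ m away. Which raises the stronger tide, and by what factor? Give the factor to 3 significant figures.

Moon D, by a factor of ≈ 2810

Compare M/d³ for the two perturbers:
Moon D: (2.33 × 10²¹) / (6.54 × 10⁷)³ = 8.330 × 10⁻³
Moon U: (1.94 × 10²⁰) / (4.03 × 10⁸)³ = 2.964 × 10⁻⁶
Ratio (larger/smaller) = 2810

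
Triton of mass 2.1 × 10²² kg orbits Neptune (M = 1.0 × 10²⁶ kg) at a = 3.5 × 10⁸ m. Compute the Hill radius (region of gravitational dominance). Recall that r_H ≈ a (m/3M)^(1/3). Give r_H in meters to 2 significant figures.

1.4 × 10⁷ m

r_H ≈ a (m/3M)^(1/3)
    = (3.5 × 10⁸) × (2.1 × 10²² / (3 × 1.0 × 10²⁶))^(1/3)
    = 1.4 × 10⁷ m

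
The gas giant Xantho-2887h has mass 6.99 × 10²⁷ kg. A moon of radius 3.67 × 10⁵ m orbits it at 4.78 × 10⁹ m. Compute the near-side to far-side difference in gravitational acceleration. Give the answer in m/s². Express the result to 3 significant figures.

6.27 × 10⁻⁶ m/s²

Δa = 4GMr/d³
   = 4 × (6.674 × 10⁻¹¹) × (6.99 × 10²⁷) × (3.67 × 10⁵) / (4.78 × 10⁹)³
   = 6.27 × 10⁻⁶ m/s²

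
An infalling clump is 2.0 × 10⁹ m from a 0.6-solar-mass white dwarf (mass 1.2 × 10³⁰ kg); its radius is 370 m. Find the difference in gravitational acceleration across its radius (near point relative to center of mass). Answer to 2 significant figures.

7.4 × 10⁻⁶ m/s²

The tidal stretch is the gradient of GM/d² times the body's extent r, hence the 1/d³ dependence.
Δg = 2GMr/d³
   = 2 × (6.674 × 10⁻¹¹) × (1.2 × 10³⁰) × (370) / (2.0 × 10⁹)³
   = 7.4 × 10⁻⁶ m/s²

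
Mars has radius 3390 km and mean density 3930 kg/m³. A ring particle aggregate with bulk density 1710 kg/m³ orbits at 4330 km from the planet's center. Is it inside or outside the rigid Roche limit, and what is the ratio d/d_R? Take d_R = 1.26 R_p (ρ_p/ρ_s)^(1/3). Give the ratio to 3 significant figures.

d_R = 1.26 × (3390 km) × (3930/1710)^(1/3) = 5637 km
d/d_R = (4330) / (5637) = 0.768
Since d/d_R < 1, the body is inside the Roche limit.

inside; d/d_R ≈ 0.768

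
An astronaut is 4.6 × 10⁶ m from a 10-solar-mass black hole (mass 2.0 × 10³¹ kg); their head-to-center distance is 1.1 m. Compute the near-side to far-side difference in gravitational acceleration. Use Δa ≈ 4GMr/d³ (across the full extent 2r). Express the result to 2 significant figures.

Near-to-far spans 2r, so the tidal difference is twice the near-to-center value: 4GMr/d³.
Δa = 4GMr/d³
   = 4 × (6.674 × 10⁻¹¹) × (2.0 × 10³¹) × (1.1) / (4.6 × 10⁶)³
   = 6.0 × 10¹ m/s²

6.0 × 10¹ m/s²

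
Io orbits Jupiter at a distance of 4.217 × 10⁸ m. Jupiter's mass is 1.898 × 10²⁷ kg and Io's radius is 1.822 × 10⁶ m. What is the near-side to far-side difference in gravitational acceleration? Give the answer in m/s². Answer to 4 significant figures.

1.231 × 10⁻² m/s²

Δg = 4GMr/d³
   = 4 × (6.674 × 10⁻¹¹) × (1.898 × 10²⁷) × (1.822 × 10⁶) / (4.217 × 10⁸)³
   = 1.231 × 10⁻² m/s²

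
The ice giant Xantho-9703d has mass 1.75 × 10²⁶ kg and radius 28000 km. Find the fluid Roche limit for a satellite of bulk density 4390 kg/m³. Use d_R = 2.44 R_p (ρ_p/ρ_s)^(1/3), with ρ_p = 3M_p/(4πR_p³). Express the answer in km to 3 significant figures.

ρ_p = 3M_p/(4πR_p³) = 3 × (1.75 × 10²⁶) / (4π × (2.80 × 10⁷ m)³) = 1900 kg/m³
d_R = 2.44 × 28000 km × (1900/4390)^(1/3)
    = 51700 km

51700 km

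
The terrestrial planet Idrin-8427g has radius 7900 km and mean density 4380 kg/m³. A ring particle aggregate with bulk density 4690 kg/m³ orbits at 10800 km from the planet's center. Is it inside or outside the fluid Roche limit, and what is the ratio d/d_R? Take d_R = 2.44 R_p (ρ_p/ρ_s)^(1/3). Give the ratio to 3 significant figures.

d_R = 2.44 × (7900 km) × (4380/4690)^(1/3) = 18840 km
d/d_R = (10800) / (18840) = 0.573
Since d/d_R < 1, the body is inside the Roche limit.

inside; d/d_R ≈ 0.573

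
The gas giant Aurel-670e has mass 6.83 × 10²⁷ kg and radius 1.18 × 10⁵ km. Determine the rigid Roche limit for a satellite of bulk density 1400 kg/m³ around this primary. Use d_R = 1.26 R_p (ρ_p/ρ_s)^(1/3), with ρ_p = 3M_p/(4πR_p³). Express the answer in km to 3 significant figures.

1.33 × 10⁵ km

ρ_p = 3M_p/(4πR_p³) = 3 × (6.83 × 10²⁷) / (4π × (1.18 × 10⁸ m)³) = 992 kg/m³
d_R = 1.26 × 1.18 × 10⁵ km × (992/1400)^(1/3)
    = 1.33 × 10⁵ km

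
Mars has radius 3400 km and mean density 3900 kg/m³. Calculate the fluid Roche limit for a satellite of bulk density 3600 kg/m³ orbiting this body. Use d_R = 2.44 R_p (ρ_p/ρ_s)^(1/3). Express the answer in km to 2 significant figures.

8500 km

d_R = 2.44 × 3400 km × (3900/3600)^(1/3)
    = 8500 km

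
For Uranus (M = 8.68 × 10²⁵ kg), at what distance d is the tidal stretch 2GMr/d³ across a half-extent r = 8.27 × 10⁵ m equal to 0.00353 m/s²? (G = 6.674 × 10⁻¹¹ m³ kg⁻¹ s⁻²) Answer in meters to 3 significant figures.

1.39 × 10⁸ m

2GMr/d³ = a_tidal  ⇒  d = (2GMr / a_tidal)^(1/3)
d = (2 × 6.674×10⁻¹¹ × (8.68 × 10²⁵) × (8.27 × 10⁵) / (0.00353))^(1/3)
  = 1.39 × 10⁸ m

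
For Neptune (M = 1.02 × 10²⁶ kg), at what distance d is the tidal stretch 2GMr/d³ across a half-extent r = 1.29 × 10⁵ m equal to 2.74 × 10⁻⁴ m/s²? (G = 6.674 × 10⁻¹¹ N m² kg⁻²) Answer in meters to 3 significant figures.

1.86 × 10⁸ m

2GMr/d³ = a_tidal  ⇒  d = (2GMr / a_tidal)^(1/3)
d = (2 × 6.674×10⁻¹¹ × (1.02 × 10²⁶) × (1.29 × 10⁵) / (2.74 × 10⁻⁴))^(1/3)
  = 1.86 × 10⁸ m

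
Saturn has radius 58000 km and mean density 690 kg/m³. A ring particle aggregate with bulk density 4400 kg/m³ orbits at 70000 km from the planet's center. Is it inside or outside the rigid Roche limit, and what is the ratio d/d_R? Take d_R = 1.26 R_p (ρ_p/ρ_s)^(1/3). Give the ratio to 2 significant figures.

outside; d/d_R ≈ 1.8

d_R = 1.26 × (58000 km) × (690/4400)^(1/3) = 39410 km
d/d_R = (70000) / (39410) = 1.8
Since d/d_R > 1, the body is outside the Roche limit.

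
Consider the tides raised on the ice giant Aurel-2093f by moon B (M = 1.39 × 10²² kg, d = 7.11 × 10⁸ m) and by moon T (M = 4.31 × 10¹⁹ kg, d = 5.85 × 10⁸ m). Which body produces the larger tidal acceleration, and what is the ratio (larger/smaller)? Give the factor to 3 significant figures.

Moon B, by a factor of ≈ 180

Tidal acceleration ∝ M/d³, so compare M/d³ for each.
Moon B: (1.39 × 10²²) / (7.11 × 10⁸)³ = 3.867 × 10⁻⁵
Moon T: (4.31 × 10¹⁹) / (5.85 × 10⁸)³ = 2.153 × 10⁻⁷
Ratio (larger/smaller) = 180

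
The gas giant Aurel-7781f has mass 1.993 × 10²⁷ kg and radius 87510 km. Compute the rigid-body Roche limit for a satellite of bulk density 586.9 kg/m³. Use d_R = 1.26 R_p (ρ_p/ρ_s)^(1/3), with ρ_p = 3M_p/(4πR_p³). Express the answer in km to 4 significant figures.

ρ_p = 3M_p/(4πR_p³) = 3 × (1.993 × 10²⁷) / (4π × (8.751 × 10⁷ m)³) = 710.0 kg/m³
d_R = 1.26 × 87510 km × (710.0/586.9)^(1/3)
    = 1.175 × 10⁵ km

1.175 × 10⁵ km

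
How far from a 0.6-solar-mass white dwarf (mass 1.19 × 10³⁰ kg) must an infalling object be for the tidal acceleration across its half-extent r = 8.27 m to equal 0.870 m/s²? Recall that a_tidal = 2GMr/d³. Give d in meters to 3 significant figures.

1.15 × 10⁷ m

2GMr/d³ = a_tidal  ⇒  d = (2GMr / a_tidal)^(1/3)
d = (2 × 6.674×10⁻¹¹ × (1.19 × 10³⁰) × (8.27) / (0.870))^(1/3)
  = 1.15 × 10⁷ m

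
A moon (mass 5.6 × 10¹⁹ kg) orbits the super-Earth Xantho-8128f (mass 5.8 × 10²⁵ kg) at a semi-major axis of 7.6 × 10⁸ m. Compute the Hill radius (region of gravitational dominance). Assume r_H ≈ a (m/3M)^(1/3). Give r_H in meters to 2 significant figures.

5.2 × 10⁶ m

r_H ≈ a (m/3M)^(1/3)
    = (7.6 × 10⁸) × (5.6 × 10¹⁹ / (3 × 5.8 × 10²⁵))^(1/3)
    = 5.2 × 10⁶ m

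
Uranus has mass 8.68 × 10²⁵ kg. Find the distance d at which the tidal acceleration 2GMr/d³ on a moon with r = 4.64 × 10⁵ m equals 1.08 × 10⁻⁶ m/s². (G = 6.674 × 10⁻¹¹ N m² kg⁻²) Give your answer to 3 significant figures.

1.71 × 10⁹ m

2GMr/d³ = a_tidal  ⇒  d = (2GMr / a_tidal)^(1/3)
d = (2 × 6.674×10⁻¹¹ × (8.68 × 10²⁵) × (4.64 × 10⁵) / (1.08 × 10⁻⁶))^(1/3)
  = 1.71 × 10⁹ m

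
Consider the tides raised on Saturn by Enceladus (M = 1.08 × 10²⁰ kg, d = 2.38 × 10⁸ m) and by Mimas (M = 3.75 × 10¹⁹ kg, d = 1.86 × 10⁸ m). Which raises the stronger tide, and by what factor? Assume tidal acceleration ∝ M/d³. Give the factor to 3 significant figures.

Tidal acceleration ∝ M/d³, so compare M/d³ for each.
Enceladus: (1.08 × 10²⁰) / (2.38 × 10⁸)³ = 8.011 × 10⁻⁶
Mimas: (3.75 × 10¹⁹) / (1.86 × 10⁸)³ = 5.828 × 10⁻⁶
Ratio (larger/smaller) = 1.37

Enceladus, by a factor of ≈ 1.37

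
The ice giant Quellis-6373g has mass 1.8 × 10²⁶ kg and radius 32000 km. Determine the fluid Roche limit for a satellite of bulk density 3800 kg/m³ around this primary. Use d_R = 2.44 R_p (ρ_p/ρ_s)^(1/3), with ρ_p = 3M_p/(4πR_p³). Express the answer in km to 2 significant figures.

ρ_p = 3M_p/(4πR_p³) = 3 × (1.8 × 10²⁶) / (4π × (3.2 × 10⁷ m)³) = 1300 kg/m³
d_R = 2.44 × 32000 km × (1300/3800)^(1/3)
    = 55000 km

55000 km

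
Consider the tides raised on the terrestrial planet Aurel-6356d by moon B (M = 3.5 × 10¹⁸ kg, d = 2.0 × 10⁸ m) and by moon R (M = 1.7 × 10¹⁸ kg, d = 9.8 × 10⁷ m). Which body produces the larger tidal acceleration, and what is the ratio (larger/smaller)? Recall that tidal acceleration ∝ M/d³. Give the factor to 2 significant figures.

Moon R, by a factor of ≈ 4.1

The tide-raising term goes as M/d³ (the gradient of a 1/d² field).
Moon B: (3.5 × 10¹⁸) / (2.0 × 10⁸)³ = 4.375 × 10⁻⁷
Moon R: (1.7 × 10¹⁸) / (9.8 × 10⁷)³ = 1.806 × 10⁻⁶
Ratio (larger/smaller) = 4.1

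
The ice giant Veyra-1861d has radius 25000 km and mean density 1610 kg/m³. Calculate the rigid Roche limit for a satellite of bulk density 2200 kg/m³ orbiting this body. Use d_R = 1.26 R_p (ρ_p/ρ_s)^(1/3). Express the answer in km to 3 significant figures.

28400 km

d_R = 1.26 × 25000 km × (1610/2200)^(1/3)
    = 28400 km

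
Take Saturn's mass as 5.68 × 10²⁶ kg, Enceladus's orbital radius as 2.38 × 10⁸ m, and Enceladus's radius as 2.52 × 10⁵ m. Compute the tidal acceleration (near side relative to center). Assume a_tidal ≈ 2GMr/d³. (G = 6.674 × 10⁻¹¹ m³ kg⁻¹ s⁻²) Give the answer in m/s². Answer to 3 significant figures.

a_tidal = 2GMr/d³
        = 2 × (6.674 × 10⁻¹¹) × (5.68 × 10²⁶) × (2.52 × 10⁵) / (2.38 × 10⁸)³
        = 1.42 × 10⁻³ m/s²

1.42 × 10⁻³ m/s²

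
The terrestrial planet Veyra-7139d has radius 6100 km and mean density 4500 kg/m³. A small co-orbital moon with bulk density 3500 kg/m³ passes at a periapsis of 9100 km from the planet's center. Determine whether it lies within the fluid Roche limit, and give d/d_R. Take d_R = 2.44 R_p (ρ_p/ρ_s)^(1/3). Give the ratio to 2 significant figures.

inside; d/d_R ≈ 0.56

d_R = 2.44 × (6100 km) × (4500/3500)^(1/3) = 16180 km
d/d_R = (9100) / (16180) = 0.56
Since d/d_R < 1, the body is inside the Roche limit.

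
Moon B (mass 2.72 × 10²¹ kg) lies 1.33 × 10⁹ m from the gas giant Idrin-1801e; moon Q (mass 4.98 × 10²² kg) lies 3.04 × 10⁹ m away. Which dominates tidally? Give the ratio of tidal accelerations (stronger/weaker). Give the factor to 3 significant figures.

Tidal stretch scales as M/d³; compute that for each body.
Moon B: (2.72 × 10²¹) / (1.33 × 10⁹)³ = 1.156 × 10⁻⁶
Moon Q: (4.98 × 10²²) / (3.04 × 10⁹)³ = 1.773 × 10⁻⁶
Ratio (larger/smaller) = 1.53

Moon Q, by a factor of ≈ 1.53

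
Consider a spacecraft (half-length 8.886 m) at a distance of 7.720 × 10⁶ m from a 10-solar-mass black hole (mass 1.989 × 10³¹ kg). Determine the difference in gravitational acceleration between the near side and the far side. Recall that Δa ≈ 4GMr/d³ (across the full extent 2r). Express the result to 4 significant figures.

a_tidal = 4GMr/d³
        = 4 × (6.674 × 10⁻¹¹) × (1.989 × 10³¹) × (8.886) / (7.720 × 10⁶)³
        = 1.025 × 10² m/s²

1.025 × 10² m/s²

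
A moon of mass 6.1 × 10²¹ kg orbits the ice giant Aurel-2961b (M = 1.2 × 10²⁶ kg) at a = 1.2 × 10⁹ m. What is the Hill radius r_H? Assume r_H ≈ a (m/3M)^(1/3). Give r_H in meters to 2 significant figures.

3.1 × 10⁷ m

r_H ≈ a (m/3M)^(1/3)
    = (1.2 × 10⁹) × (6.1 × 10²¹ / (3 × 1.2 × 10²⁶))^(1/3)
    = 3.1 × 10⁷ m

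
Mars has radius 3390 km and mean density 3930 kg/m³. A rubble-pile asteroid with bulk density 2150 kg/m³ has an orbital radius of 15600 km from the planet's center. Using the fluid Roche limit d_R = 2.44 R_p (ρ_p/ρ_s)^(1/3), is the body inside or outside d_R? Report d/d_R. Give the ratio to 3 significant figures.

outside; d/d_R ≈ 1.54

d_R = 2.44 × (3390 km) × (3930/2150)^(1/3) = 10110 km
d/d_R = (15600) / (10110) = 1.54
Since d/d_R > 1, the body is outside the Roche limit.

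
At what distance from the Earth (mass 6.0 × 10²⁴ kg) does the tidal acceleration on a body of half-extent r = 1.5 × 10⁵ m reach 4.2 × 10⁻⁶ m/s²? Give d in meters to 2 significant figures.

2GMr/d³ = a_tidal  ⇒  d = (2GMr / a_tidal)^(1/3)
d = (2 × 6.674×10⁻¹¹ × (6.0 × 10²⁴) × (1.5 × 10⁵) / (4.2 × 10⁻⁶))^(1/3)
  = 3.1 × 10⁸ m

3.1 × 10⁸ m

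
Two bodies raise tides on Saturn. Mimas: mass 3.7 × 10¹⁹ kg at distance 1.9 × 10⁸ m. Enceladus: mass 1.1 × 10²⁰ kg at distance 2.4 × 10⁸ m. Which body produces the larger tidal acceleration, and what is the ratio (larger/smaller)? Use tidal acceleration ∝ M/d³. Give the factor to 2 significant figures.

The tide-raising term goes as M/d³ (the gradient of a 1/d² field).
Mimas: (3.7 × 10¹⁹) / (1.9 × 10⁸)³ = 5.394 × 10⁻⁶
Enceladus: (1.1 × 10²⁰) / (2.4 × 10⁸)³ = 7.957 × 10⁻⁶
Ratio (larger/smaller) = 1.5

Enceladus, by a factor of ≈ 1.5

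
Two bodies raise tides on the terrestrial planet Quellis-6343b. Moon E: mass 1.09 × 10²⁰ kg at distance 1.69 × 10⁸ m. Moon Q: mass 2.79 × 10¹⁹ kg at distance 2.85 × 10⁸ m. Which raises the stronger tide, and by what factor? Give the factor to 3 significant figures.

Compare M/d³ for the two perturbers:
Moon E: (1.09 × 10²⁰) / (1.69 × 10⁸)³ = 2.258 × 10⁻⁵
Moon Q: (2.79 × 10¹⁹) / (2.85 × 10⁸)³ = 1.205 × 10⁻⁶
Ratio (larger/smaller) = 18.7

Moon E, by a factor of ≈ 18.7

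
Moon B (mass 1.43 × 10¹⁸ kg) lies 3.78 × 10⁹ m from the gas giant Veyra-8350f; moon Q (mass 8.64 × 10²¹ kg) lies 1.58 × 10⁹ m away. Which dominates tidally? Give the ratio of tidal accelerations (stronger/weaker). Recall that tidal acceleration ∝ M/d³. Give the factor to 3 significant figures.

Moon Q, by a factor of ≈ 82700

Compare M/d³ for the two perturbers:
Moon B: (1.43 × 10¹⁸) / (3.78 × 10⁹)³ = 2.648 × 10⁻¹¹
Moon Q: (8.64 × 10²¹) / (1.58 × 10⁹)³ = 2.190 × 10⁻⁶
Ratio (larger/smaller) = 82700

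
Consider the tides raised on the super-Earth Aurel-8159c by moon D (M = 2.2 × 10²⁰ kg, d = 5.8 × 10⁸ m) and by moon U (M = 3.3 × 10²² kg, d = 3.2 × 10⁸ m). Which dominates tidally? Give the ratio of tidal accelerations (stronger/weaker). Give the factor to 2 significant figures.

The tide-raising term goes as M/d³ (the gradient of a 1/d² field).
Moon D: (2.2 × 10²⁰) / (5.8 × 10⁸)³ = 1.128 × 10⁻⁶
Moon U: (3.3 × 10²²) / (3.2 × 10⁸)³ = 1.007 × 10⁻³
Ratio (larger/smaller) = 890

Moon U, by a factor of ≈ 890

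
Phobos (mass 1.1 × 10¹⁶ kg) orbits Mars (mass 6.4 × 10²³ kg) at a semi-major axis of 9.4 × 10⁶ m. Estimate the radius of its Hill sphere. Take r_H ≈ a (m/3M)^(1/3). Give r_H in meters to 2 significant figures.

1.7 × 10⁴ m

r_H ≈ a (m/3M)^(1/3)
    = (9.4 × 10⁶) × (1.1 × 10¹⁶ / (3 × 6.4 × 10²³))^(1/3)
    = 1.7 × 10⁴ m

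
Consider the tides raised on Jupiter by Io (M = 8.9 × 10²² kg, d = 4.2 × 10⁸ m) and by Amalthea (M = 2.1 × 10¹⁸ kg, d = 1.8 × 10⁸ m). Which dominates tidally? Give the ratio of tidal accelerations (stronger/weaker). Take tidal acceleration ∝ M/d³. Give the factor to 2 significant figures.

Io, by a factor of ≈ 3300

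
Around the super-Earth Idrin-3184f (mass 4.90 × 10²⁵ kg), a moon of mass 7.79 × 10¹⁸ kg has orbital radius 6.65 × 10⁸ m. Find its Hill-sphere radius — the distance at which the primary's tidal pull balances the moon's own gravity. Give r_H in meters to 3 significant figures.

2.50 × 10⁶ m

r_H ≈ a (m/3M)^(1/3)
    = (6.65 × 10⁸) × (7.79 × 10¹⁸ / (3 × 4.90 × 10²⁵))^(1/3)
    = 2.50 × 10⁶ m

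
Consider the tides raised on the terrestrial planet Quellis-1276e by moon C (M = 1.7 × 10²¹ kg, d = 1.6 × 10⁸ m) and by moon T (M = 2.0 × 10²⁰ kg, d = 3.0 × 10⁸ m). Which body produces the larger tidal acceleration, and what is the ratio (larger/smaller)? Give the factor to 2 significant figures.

Compare M/d³ for the two perturbers:
Moon C: (1.7 × 10²¹) / (1.6 × 10⁸)³ = 4.150 × 10⁻⁴
Moon T: (2.0 × 10²⁰) / (3.0 × 10⁸)³ = 7.407 × 10⁻⁶
Ratio (larger/smaller) = 56

Moon C, by a factor of ≈ 56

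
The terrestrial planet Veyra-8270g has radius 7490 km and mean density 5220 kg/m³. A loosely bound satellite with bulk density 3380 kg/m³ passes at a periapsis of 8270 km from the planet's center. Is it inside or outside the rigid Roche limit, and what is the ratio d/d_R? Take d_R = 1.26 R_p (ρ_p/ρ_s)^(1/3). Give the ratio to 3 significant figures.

inside; d/d_R ≈ 0.758

d_R = 1.26 × (7490 km) × (5220/3380)^(1/3) = 10910 km
d/d_R = (8270) / (10910) = 0.758
Since d/d_R < 1, the body is inside the Roche limit.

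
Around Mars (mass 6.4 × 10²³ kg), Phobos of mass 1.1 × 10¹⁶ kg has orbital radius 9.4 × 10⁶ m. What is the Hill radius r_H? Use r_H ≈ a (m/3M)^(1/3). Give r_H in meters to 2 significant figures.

r_H ≈ a (m/3M)^(1/3)
    = (9.4 × 10⁶) × (1.1 × 10¹⁶ / (3 × 6.4 × 10²³))^(1/3)
    = 1.7 × 10⁴ m

1.7 × 10⁴ m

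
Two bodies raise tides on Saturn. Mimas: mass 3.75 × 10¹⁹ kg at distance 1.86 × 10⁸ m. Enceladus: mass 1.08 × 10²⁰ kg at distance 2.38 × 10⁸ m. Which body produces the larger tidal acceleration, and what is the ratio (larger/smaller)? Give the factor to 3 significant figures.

Enceladus, by a factor of ≈ 1.37

Tidal acceleration ∝ M/d³, so compare M/d³ for each.
Mimas: (3.75 × 10¹⁹) / (1.86 × 10⁸)³ = 5.828 × 10⁻⁶
Enceladus: (1.08 × 10²⁰) / (2.38 × 10⁸)³ = 8.011 × 10⁻⁶
Ratio (larger/smaller) = 1.37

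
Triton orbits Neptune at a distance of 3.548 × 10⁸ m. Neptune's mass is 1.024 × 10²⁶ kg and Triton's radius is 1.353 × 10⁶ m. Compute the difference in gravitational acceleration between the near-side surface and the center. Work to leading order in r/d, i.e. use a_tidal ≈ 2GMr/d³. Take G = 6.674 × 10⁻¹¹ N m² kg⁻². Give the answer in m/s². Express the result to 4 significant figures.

Differencing GM/(d−r)² and GM/d² to first order in r/d gives 2GMr/d³.
a_tidal = 2GMr/d³
        = 2 × (6.674 × 10⁻¹¹) × (1.024 × 10²⁶) × (1.353 × 10⁶) / (3.548 × 10⁸)³
        = 4.141 × 10⁻⁴ m/s²

4.141 × 10⁻⁴ m/s²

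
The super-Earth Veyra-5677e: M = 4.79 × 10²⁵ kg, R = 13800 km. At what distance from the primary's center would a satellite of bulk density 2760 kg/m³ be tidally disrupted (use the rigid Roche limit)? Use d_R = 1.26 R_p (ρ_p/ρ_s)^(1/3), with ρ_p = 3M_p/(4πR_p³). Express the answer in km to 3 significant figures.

ρ_p = 3M_p/(4πR_p³) = 3 × (4.79 × 10²⁵) / (4π × (1.38 × 10⁷ m)³) = 4350 kg/m³
d_R = 1.26 × 13800 km × (4350/2760)^(1/3)
    = 20200 km

20200 km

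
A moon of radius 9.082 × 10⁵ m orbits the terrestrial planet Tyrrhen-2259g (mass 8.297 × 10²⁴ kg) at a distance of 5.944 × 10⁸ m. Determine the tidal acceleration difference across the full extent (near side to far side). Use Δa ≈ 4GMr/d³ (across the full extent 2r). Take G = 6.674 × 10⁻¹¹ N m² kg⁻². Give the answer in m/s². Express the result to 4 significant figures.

9.579 × 10⁻⁶ m/s²

a_tidal = 4GMr/d³
        = 4 × (6.674 × 10⁻¹¹) × (8.297 × 10²⁴) × (9.082 × 10⁵) / (5.944 × 10⁸)³
        = 9.579 × 10⁻⁶ m/s²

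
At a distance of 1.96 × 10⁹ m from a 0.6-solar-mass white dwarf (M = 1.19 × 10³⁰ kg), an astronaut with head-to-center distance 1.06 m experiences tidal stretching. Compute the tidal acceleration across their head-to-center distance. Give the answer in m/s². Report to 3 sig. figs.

2.24 × 10⁻⁸ m/s²

Since r ≪ d, expand the inverse-square field across one radius to get the leading 2GMr/d³ term.
Δg = 2GMr/d³
   = 2 × (6.674 × 10⁻¹¹) × (1.19 × 10³⁰) × (1.06) / (1.96 × 10⁹)³
   = 2.24 × 10⁻⁸ m/s²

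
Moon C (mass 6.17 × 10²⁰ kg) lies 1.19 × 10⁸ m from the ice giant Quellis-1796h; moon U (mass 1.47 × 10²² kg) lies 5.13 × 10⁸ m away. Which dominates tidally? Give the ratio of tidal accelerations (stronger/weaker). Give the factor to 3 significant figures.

Moon C, by a factor of ≈ 3.36

Tidal stretch scales as M/d³; compute that for each body.
Moon C: (6.17 × 10²⁰) / (1.19 × 10⁸)³ = 3.661 × 10⁻⁴
Moon U: (1.47 × 10²²) / (5.13 × 10⁸)³ = 1.089 × 10⁻⁴
Ratio (larger/smaller) = 3.36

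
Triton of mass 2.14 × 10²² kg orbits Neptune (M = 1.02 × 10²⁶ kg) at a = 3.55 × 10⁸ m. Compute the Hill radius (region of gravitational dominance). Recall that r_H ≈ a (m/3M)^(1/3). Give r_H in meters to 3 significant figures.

1.46 × 10⁷ m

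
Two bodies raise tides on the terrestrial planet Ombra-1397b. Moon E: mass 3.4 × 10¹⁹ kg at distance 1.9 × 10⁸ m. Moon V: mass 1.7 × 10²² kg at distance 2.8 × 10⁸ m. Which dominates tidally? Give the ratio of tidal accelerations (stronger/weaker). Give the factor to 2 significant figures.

Moon V, by a factor of ≈ 160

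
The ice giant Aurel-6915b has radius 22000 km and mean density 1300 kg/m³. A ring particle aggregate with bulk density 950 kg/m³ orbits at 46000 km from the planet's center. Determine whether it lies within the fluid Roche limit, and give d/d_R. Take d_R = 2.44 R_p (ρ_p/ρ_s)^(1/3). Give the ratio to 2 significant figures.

d_R = 2.44 × (22000 km) × (1300/950)^(1/3) = 59600 km
d/d_R = (46000) / (59600) = 0.77
Since d/d_R < 1, the body is inside the Roche limit.

inside; d/d_R ≈ 0.77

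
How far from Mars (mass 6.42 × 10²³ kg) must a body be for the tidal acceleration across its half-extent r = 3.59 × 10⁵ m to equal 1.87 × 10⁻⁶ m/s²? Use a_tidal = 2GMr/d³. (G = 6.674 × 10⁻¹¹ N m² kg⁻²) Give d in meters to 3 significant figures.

2.54 × 10⁸ m

2GMr/d³ = a_tidal  ⇒  d = (2GMr / a_tidal)^(1/3)
d = (2 × 6.674×10⁻¹¹ × (6.42 × 10²³) × (3.59 × 10⁵) / (1.87 × 10⁻⁶))^(1/3)
  = 2.54 × 10⁸ m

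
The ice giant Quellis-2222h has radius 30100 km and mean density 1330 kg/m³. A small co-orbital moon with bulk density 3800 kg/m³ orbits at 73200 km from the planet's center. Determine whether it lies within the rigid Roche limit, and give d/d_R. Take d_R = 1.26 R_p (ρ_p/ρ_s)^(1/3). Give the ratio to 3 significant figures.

outside; d/d_R ≈ 2.74

d_R = 1.26 × (30100 km) × (1330/3800)^(1/3) = 26730 km
d/d_R = (73200) / (26730) = 2.74
Since d/d_R > 1, the body is outside the Roche limit.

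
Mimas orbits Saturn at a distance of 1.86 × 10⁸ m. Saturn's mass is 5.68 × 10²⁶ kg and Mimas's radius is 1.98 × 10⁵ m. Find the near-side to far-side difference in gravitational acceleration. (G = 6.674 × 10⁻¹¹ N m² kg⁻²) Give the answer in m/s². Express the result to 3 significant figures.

Differencing GM/(d−r)² and GM/(d+r)² to first order in r/d gives 4GMr/d³.
a_tidal = 4GMr/d³
        = 4 × (6.674 × 10⁻¹¹) × (5.68 × 10²⁶) × (1.98 × 10⁵) / (1.86 × 10⁸)³
        = 4.67 × 10⁻³ m/s²

4.67 × 10⁻³ m/s²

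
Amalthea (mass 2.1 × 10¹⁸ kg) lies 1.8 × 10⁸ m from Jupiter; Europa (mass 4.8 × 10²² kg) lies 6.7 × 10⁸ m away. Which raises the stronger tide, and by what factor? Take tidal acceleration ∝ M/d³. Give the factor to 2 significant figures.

Europa, by a factor of ≈ 440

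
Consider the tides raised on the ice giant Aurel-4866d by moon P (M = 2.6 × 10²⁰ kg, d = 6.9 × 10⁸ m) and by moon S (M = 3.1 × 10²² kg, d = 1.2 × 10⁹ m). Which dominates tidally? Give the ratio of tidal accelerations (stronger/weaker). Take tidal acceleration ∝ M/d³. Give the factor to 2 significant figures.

Moon S, by a factor of ≈ 23

Tidal acceleration ∝ M/d³, so compare M/d³ for each.
Moon P: (2.6 × 10²⁰) / (6.9 × 10⁸)³ = 7.915 × 10⁻⁷
Moon S: (3.1 × 10²²) / (1.2 × 10⁹)³ = 1.794 × 10⁻⁵
Ratio (larger/smaller) = 23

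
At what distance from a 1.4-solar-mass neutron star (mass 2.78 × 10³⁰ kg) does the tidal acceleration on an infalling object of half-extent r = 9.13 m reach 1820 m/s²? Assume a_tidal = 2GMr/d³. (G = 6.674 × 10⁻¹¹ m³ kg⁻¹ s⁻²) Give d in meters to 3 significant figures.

2GMr/d³ = a_tidal  ⇒  d = (2GMr / a_tidal)^(1/3)
d = (2 × 6.674×10⁻¹¹ × (2.78 × 10³⁰) × (9.13) / (1820))^(1/3)
  = 1.23 × 10⁶ m

1.23 × 10⁶ m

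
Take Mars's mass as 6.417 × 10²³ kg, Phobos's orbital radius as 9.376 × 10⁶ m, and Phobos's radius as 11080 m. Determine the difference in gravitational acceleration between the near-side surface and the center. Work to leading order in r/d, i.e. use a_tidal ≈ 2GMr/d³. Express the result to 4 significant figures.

1.151 × 10⁻³ m/s²

Δg = 2GMr/d³
   = 2 × (6.674 × 10⁻¹¹) × (6.417 × 10²³) × (11080) / (9.376 × 10⁶)³
   = 1.151 × 10⁻³ m/s²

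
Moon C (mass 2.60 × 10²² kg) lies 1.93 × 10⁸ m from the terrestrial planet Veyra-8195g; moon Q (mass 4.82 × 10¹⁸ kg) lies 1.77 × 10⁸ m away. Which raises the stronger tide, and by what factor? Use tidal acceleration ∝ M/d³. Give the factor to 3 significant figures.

Moon C, by a factor of ≈ 4160

Compare M/d³ for the two perturbers:
Moon C: (2.60 × 10²²) / (1.93 × 10⁸)³ = 3.617 × 10⁻³
Moon Q: (4.82 × 10¹⁸) / (1.77 × 10⁸)³ = 8.692 × 10⁻⁷
Ratio (larger/smaller) = 4160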